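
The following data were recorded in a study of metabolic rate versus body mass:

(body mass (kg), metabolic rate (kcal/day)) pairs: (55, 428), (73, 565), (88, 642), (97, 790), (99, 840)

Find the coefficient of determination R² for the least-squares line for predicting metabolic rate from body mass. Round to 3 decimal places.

0.950

n = 5, Σx = 412, Σy = 3265, Σxy = 281071, Σx² = 35308, Σy² = 2244273
Sxx = Σx² − (Σx)²/n = 35308 − 33948.8 = 1359.2
Sxy = Σxy − (Σx)(Σy)/n = 281071 − 269036 = 12035
Syy = Σy² − (Σy)²/n = 2244273 − 2132045 = 112228
R² = Sxy²/(Sxx·Syy) = (12035)²/(1359.2·112228) = 0.949528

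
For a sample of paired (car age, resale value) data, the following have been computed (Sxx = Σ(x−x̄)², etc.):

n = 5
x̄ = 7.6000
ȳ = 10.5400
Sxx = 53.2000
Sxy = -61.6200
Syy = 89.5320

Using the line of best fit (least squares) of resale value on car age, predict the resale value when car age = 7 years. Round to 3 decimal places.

11.235

b = Sxy/Sxx = -61.62/53.2 = -1.158271
a = ȳ − b·x̄ = 10.54 − (-1.158271)·7.6 = 19.342857
ŷ(7) = a + b·7 = 19.342857 + (-1.158271)·7 = 11.234962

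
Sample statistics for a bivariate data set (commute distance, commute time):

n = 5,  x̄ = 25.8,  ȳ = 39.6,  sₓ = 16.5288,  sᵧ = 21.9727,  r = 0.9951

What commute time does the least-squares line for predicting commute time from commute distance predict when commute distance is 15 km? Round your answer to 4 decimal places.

25.3133

b = r · sᵧ/sₓ = 0.9951 · 21.9727/16.5288 = 1.322845
a = ȳ − b·x̄ = 39.6 − 1.322845·25.8 = 5.470609
ŷ(15) = a + b·15 = 5.470609 + 1.322845·15 = 25.313278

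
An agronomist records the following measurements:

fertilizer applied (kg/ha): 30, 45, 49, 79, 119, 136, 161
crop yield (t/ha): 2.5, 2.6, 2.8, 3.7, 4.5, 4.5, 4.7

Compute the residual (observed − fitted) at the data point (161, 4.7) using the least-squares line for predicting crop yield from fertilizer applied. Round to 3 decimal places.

n = 7, Σx = 619, Σy = 25.3, Σxy = 2525.7, Σx² = 70145
Sxx = Σx² − (Σx)²/n = 70145 − 54737.285714 = 15407.714286
Sxy = Σxy − (Σx)(Σy)/n = 2525.7 − 2237.242857 = 288.457143
b = Sxy/Sxx = 288.457143/15407.714286 = 0.018722
a = ȳ − b·x̄ = 3.614286 − 0.018722·88.428571 = 1.958761
ŷ(161) = 1.958761 + 0.018722·161 = 4.972939
residual = y − ŷ = 4.7 − 4.972939 = -0.272939

-0.273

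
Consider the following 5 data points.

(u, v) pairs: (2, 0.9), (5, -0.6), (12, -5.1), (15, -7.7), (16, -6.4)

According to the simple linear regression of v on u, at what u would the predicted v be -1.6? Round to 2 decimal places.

6.32

n = 5, Σx = 50, Σy = -18.9, Σxy = -280.3, Σx² = 654
Sxx = Σx² − (Σx)²/n = 654 − 500 = 154
Sxy = Σxy − (Σx)(Σy)/n = -280.3 − (-189) = -91.3
b = Sxy/Sxx = -91.3/154 = -0.592857
a = ȳ − b·x̄ = -3.78 − (-0.592857)·10 = 2.148571
Set a + b·x = -1.6: x = (-1.6 − 2.148571) / (-0.592857) = 6.322892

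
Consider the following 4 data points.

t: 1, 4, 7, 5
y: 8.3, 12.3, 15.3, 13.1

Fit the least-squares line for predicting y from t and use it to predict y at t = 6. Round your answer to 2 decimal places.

14.29

n = 4, Σx = 17, Σy = 49, Σxy = 230.1, Σx² = 91
Sxx = Σx² − (Σx)²/n = 91 − 72.25 = 18.75
Sxy = Σxy − (Σx)(Σy)/n = 230.1 − 208.25 = 21.85
b = Sxy/Sxx = 21.85/18.75 = 1.165333
a = ȳ − b·x̄ = 12.25 − 1.165333·4.25 = 7.297333
ŷ(6) = a + b·6 = 7.297333 + 1.165333·6 = 14.289333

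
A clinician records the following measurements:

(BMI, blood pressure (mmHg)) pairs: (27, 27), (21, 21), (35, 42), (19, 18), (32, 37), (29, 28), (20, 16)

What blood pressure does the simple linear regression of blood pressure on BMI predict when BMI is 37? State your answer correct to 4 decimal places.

n = 7, Σx = 183, Σy = 189, Σxy = 5298, Σx² = 5021
Sxx = Σx² − (Σx)²/n = 5021 − 4784.142857 = 236.857143
Sxy = Σxy − (Σx)(Σy)/n = 5298 − 4941 = 357
b = Sxy/Sxx = 357/236.857143 = 1.507238
a = ȳ − b·x̄ = 27 − 1.507238·26.142857 = -12.403498
ŷ(37) = a + b·37 = -12.403498 + 1.507238·37 = 43.364294

43.3643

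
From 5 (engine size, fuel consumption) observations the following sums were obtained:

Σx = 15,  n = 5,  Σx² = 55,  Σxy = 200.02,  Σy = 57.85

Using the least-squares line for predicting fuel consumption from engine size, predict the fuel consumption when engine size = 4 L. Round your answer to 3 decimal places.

14.217

Sxx = Σx² − (Σx)²/n = 55 − 45 = 10
Sxy = Σxy − (Σx)(Σy)/n = 200.02 − 173.55 = 26.47
b = Sxy/Sxx = 26.47/10 = 2.647
a = ȳ − b·x̄ = 11.57 − 2.647·3 = 3.629
ŷ(4) = a + b·4 = 3.629 + 2.647·4 = 14.217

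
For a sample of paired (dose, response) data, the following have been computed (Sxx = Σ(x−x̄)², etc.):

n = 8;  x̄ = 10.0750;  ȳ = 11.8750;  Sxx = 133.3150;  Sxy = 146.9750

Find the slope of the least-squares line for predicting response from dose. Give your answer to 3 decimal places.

1.102

b = Sxy/Sxx = 146.975/133.315 = 1.102464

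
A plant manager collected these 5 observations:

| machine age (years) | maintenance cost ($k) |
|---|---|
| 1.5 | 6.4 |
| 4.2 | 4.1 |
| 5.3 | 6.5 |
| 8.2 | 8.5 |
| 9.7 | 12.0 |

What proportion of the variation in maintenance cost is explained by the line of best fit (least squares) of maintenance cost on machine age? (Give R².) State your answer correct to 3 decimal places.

0.633

n = 5, Σx = 28.9, Σy = 37.5, Σxy = 247.37, Σx² = 209.31, Σy² = 316.27
Sxx = Σx² − (Σx)²/n = 209.31 − 167.042 = 42.268
Sxy = Σxy − (Σx)(Σy)/n = 247.37 − 216.75 = 30.62
Syy = Σy² − (Σy)²/n = 316.27 − 281.25 = 35.02
R² = Sxy²/(Sxx·Syy) = (30.62)²/(42.268·35.02) = 0.633407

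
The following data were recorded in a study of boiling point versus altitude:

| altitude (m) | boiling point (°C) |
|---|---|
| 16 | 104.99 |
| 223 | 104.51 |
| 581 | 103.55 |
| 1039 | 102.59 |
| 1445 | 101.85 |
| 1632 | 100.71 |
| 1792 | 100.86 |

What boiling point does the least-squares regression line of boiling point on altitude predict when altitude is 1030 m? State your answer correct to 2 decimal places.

n = 7, Σx = 6728, Σy = 719.06, Σxy = 684012.22, Σx² = 9429780
Sxx = Σx² − (Σx)²/n = 9429780 − 6466569.142857 = 2963210.857143
Sxy = Σxy − (Σx)(Σy)/n = 684012.22 − 691119.382857 = -7107.162857
b = Sxy/Sxx = -7107.162857/2963210.857143 = -0.002398
a = ȳ − b·x̄ = 102.722857 − (-0.002398)·961.142857 = 105.028126
ŷ(1030) = a + b·1030 = 105.028126 + (-0.002398)·1030 = 102.557706

102.56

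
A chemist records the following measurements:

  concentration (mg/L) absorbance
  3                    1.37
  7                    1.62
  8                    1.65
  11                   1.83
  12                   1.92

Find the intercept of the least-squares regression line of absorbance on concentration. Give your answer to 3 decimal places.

1.190

n = 5, Σx = 41, Σy = 8.39, Σxy = 71.82, Σx² = 387
Sxx = Σx² − (Σx)²/n = 387 − 336.2 = 50.8
Sxy = Σxy − (Σx)(Σy)/n = 71.82 − 68.798 = 3.022
b = Sxy/Sxx = 3.022/50.8 = 0.059488
a = ȳ − b·x̄ = 1.678 − 0.059488·8.2 = 1.190197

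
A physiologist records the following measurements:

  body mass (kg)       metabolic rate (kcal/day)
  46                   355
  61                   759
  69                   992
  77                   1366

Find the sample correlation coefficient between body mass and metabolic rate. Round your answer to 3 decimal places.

n = 4, Σx = 253, Σy = 3472, Σxy = 236259, Σx² = 16527, Σy² = 3552126
Sxx = Σx² − (Σx)²/n = 16527 − 16002.25 = 524.75
Sxy = Σxy − (Σx)(Σy)/n = 236259 − 219604 = 16655
Syy = Σy² − (Σy)²/n = 3552126 − 3013696 = 538430
r = Sxy/√(Sxx·Syy) = 16655/√(282541142.5) = 16655/16808.960185 = 0.990841

0.991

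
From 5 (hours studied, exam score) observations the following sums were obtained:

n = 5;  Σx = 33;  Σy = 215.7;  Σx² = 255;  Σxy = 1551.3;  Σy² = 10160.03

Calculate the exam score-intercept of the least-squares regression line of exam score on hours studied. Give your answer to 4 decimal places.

20.4871

Sxx = Σx² − (Σx)²/n = 255 − 217.8 = 37.2
Sxy = Σxy − (Σx)(Σy)/n = 1551.3 − 1423.62 = 127.68
b = Sxy/Sxx = 127.68/37.2 = 3.432258
a = ȳ − b·x̄ = 43.14 − 3.432258·6.6 = 20.487097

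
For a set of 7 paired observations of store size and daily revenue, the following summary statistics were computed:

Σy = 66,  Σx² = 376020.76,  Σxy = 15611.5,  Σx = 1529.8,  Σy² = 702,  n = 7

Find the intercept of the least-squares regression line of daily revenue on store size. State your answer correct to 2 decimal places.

3.20

Sxx = Σx² − (Σx)²/n = 376020.76 − 334326.862857 = 41693.897143
Sxy = Σxy − (Σx)(Σy)/n = 15611.5 − 14423.828571 = 1187.671429
b = Sxy/Sxx = 1187.671429/41693.897143 = 0.028485
a = ȳ − b·x̄ = 9.428571 − 0.028485·218.542857 = 3.203269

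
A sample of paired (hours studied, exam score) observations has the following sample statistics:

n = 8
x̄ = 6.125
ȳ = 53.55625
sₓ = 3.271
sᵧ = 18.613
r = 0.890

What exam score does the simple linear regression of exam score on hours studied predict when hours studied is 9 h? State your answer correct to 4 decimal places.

b = r · sᵧ/sₓ = 0.89 · 18.613/3.271 = 5.064375
a = ȳ − b·x̄ = 53.55625 − 5.064375·6.125 = 22.536954
ŷ(9) = a + b·9 = 22.536954 + 5.064375·9 = 68.116328

68.1163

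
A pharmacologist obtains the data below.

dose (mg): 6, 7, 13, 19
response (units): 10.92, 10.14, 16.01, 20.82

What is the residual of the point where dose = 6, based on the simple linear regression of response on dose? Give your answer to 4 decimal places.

n = 4, Σx = 45, Σy = 57.89, Σxy = 740.21, Σx² = 615
Sxx = Σx² − (Σx)²/n = 615 − 506.25 = 108.75
Sxy = Σxy − (Σx)(Σy)/n = 740.21 − 651.2625 = 88.9475
b = Sxy/Sxx = 88.9475/108.75 = 0.817908
a = ȳ − b·x̄ = 14.4725 − 0.817908·11.25 = 5.271034
ŷ(6) = 5.271034 + 0.817908·6 = 10.178483
residual = y − ŷ = 10.92 − 10.178483 = 0.741517

0.7415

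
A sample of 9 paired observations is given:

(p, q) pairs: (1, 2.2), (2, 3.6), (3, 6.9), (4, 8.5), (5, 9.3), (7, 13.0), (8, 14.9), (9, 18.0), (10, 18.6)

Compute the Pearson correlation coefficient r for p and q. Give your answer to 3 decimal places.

0.995

n = 9, Σx = 49, Σy = 95, Σxy = 668.8, Σx² = 349, Σy² = 1285.12
Sxx = Σx² − (Σx)²/n = 349 − 266.777778 = 82.222222
Sxy = Σxy − (Σx)(Σy)/n = 668.8 − 517.222222 = 151.577778
Syy = Σy² − (Σy)²/n = 1285.12 − 1002.777778 = 282.342222
r = Sxy/√(Sxx·Syy) = 151.577778/√(23214.804938) = 151.577778/152.364054 = 0.994839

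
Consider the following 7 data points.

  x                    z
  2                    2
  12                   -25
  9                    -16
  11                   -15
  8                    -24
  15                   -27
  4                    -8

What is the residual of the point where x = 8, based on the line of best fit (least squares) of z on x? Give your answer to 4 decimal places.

n = 7, Σx = 61, Σy = -113, Σxy = -1234, Σx² = 655
Sxx = Σx² − (Σx)²/n = 655 − 531.571429 = 123.428571
Sxy = Σxy − (Σx)(Σy)/n = -1234 − (-984.714286) = -249.285714
b = Sxy/Sxx = -249.285714/123.428571 = -2.019676
a = ȳ − b·x̄ = -16.142857 − (-2.019676)·8.714286 = 1.457176
ŷ(8) = 1.457176 + (-2.019676)·8 = -14.700231
residual = y − ŷ = -24 − (-14.700231) = -9.299769

-9.2998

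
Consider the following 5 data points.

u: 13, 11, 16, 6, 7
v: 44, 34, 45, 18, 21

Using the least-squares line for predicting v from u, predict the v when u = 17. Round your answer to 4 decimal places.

51.2486

n = 5, Σx = 53, Σy = 162, Σxy = 1921, Σx² = 631
Sxx = Σx² − (Σx)²/n = 631 − 561.8 = 69.2
Sxy = Σxy − (Σx)(Σy)/n = 1921 − 1717.2 = 203.8
b = Sxy/Sxx = 203.8/69.2 = 2.945087
a = ȳ − b·x̄ = 32.4 − 2.945087·10.6 = 1.182081
ŷ(17) = a + b·17 = 1.182081 + 2.945087·17 = 51.248555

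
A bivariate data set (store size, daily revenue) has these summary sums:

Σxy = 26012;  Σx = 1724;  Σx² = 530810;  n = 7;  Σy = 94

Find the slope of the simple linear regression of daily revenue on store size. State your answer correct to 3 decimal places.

0.027

Sxx = Σx² − (Σx)²/n = 530810 − 424596.571429 = 106213.428571
Sxy = Σxy − (Σx)(Σy)/n = 26012 − 23150.857143 = 2861.142857
b = Sxy/Sxx = 2861.142857/106213.428571 = 0.026938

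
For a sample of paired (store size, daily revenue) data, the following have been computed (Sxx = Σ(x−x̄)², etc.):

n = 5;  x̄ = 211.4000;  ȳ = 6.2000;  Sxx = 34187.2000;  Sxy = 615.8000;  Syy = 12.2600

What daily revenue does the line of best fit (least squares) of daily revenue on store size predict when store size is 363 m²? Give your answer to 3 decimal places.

8.931

b = Sxy/Sxx = 615.8/34187.2 = 0.018013
a = ȳ − b·x̄ = 6.2 − 0.018013·211.4 = 2.392139
ŷ(363) = a + b·363 = 2.392139 + 0.018013·363 = 8.930709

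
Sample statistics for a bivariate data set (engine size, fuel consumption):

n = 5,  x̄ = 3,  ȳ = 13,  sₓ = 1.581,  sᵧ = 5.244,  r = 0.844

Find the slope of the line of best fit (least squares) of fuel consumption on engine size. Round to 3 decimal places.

b = r · sᵧ/sₓ = 0.844 · 5.244/1.581 = 2.799454

2.799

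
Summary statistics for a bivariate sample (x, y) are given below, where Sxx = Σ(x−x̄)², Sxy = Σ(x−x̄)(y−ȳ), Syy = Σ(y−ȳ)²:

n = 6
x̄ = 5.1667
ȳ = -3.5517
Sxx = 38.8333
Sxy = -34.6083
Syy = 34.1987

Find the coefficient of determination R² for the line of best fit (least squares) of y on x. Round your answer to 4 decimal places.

R² = Sxy²/(Sxx·Syy) = (-34.6083)²/(38.8333·34.1987) = 0.901876

0.9019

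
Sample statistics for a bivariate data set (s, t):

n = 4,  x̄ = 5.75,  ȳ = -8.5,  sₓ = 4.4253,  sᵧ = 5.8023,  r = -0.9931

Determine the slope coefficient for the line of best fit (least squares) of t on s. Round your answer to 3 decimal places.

b = r · sᵧ/sₓ = -0.9931 · 5.8023/4.4253 = -1.302118

-1.302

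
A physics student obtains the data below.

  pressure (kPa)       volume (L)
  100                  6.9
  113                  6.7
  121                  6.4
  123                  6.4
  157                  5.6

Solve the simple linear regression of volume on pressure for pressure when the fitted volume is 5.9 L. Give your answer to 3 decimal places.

144.248

n = 5, Σx = 614, Σy = 32, Σxy = 3887.9, Σx² = 77188
Sxx = Σx² − (Σx)²/n = 77188 − 75399.2 = 1788.8
Sxy = Σxy − (Σx)(Σy)/n = 3887.9 − 3929.6 = -41.7
b = Sxy/Sxx = -41.7/1788.8 = -0.023312
a = ȳ − b·x̄ = 6.4 − (-0.023312)·122.8 = 9.262679
Set a + b·x = 5.9: x = (5.9 − 9.262679) / (-0.023312) = 144.248441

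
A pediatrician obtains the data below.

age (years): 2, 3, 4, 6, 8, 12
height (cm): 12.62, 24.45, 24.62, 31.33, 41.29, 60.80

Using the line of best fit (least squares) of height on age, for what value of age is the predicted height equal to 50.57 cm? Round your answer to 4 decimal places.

9.8830

n = 6, Σx = 35, Σy = 195.11, Σxy = 1444.97, Σx² = 273
Sxx = Σx² − (Σx)²/n = 273 − 204.166667 = 68.833333
Sxy = Σxy − (Σx)(Σy)/n = 1444.97 − 1138.141667 = 306.828333
b = Sxy/Sxx = 306.828333/68.833333 = 4.457554
a = ȳ − b·x̄ = 32.518333 − 4.457554·5.833333 = 6.515932
Set a + b·x = 50.57: x = (50.57 − 6.515932) / 4.457554 = 9.883013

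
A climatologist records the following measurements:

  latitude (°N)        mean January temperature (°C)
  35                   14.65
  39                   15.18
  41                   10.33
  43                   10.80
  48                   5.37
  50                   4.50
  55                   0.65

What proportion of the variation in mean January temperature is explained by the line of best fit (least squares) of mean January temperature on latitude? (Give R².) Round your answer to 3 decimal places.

0.948

n = 7, Σx = 311, Σy = 61.48, Σxy = 2511.21, Σx² = 14105, Σy² = 717.9132
Sxx = Σx² − (Σx)²/n = 14105 − 13817.285714 = 287.714286
Sxy = Σxy − (Σx)(Σy)/n = 2511.21 − 2731.468571 = -220.258571
Syy = Σy² − (Σy)²/n = 717.9132 − 539.970057 = 177.943143
R² = Sxy²/(Sxx·Syy) = (-220.258571)²/(287.714286·177.943143) = 0.947595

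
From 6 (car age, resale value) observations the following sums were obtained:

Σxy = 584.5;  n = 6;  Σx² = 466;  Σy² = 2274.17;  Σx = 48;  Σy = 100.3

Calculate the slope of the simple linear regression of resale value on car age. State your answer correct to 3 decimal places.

-2.657

Sxx = Σx² − (Σx)²/n = 466 − 384 = 82
Sxy = Σxy − (Σx)(Σy)/n = 584.5 − 802.4 = -217.9
b = Sxy/Sxx = -217.9/82 = -2.657317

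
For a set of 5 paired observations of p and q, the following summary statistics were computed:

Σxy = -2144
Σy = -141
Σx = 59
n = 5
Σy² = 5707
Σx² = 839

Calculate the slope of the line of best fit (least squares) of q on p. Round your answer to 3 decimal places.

Sxx = Σx² − (Σx)²/n = 839 − 696.2 = 142.8
Sxy = Σxy − (Σx)(Σy)/n = -2144 − (-1663.8) = -480.2
b = Sxy/Sxx = -480.2/142.8 = -3.362745

-3.363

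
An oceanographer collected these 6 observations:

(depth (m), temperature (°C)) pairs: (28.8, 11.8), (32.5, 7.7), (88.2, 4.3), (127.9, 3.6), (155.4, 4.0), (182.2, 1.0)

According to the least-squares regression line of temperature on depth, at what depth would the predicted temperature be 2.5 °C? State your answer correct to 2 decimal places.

156.72

n = 6, Σx = 615, Σy = 32.4, Σxy = 2233.59, Σx² = 83369.34
Sxx = Σx² − (Σx)²/n = 83369.34 − 63037.5 = 20331.84
Sxy = Σxy − (Σx)(Σy)/n = 2233.59 − 3321 = -1087.41
b = Sxy/Sxx = -1087.41/20331.84 = -0.053483
a = ȳ − b·x̄ = 5.4 − (-0.053483)·102.5 = 10.882019
Set a + b·x = 2.5: x = (2.5 − 10.882019) / (-0.053483) = 156.722727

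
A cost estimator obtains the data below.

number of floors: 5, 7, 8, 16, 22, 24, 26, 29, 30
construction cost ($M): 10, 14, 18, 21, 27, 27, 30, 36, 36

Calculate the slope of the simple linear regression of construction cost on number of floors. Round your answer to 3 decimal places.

0.920

n = 9, Σx = 167, Σy = 219, Σxy = 4774, Σx² = 3871
Sxx = Σx² − (Σx)²/n = 3871 − 3098.777778 = 772.222222
Sxy = Σxy − (Σx)(Σy)/n = 4774 − 4063.666667 = 710.333333
b = Sxy/Sxx = 710.333333/772.222222 = 0.919856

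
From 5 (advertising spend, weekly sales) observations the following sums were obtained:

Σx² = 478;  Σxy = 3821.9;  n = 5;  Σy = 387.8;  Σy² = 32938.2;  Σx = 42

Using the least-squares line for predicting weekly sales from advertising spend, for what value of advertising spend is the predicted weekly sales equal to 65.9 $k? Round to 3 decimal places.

Sxx = Σx² − (Σx)²/n = 478 − 352.8 = 125.2
Sxy = Σxy − (Σx)(Σy)/n = 3821.9 − 3257.52 = 564.38
b = Sxy/Sxx = 564.38/125.2 = 4.507827
a = ȳ − b·x̄ = 77.56 − 4.507827·8.4 = 39.694249
Set a + b·x = 65.9: x = (65.9 − 39.694249) / 4.507827 = 5.813388

5.813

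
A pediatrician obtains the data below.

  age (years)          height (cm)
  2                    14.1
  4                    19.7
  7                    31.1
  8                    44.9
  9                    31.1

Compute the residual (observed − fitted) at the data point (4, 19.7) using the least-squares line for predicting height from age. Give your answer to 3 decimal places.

n = 5, Σx = 30, Σy = 140.9, Σxy = 963.8, Σx² = 214
Sxx = Σx² − (Σx)²/n = 214 − 180 = 34
Sxy = Σxy − (Σx)(Σy)/n = 963.8 − 845.4 = 118.4
b = Sxy/Sxx = 118.4/34 = 3.482353
a = ȳ − b·x̄ = 28.18 − 3.482353·6 = 7.285882
ŷ(4) = 7.285882 + 3.482353·4 = 21.215294
residual = y − ŷ = 19.7 − 21.215294 = -1.515294

-1.515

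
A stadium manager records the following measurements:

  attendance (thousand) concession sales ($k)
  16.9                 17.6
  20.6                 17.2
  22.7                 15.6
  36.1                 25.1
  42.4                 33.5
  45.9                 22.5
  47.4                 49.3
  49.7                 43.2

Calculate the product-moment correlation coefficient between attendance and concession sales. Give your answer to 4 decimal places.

n = 8, Σx = 281.7, Σy = 224, Σxy = 8849, Σx² = 11149.89, Σy² = 7404.2
Sxx = Σx² − (Σx)²/n = 11149.89 − 9919.36125 = 1230.52875
Sxy = Σxy − (Σx)(Σy)/n = 8849 − 7887.6 = 961.4
Syy = Σy² − (Σy)²/n = 7404.2 − 6272 = 1132.2
r = Sxy/√(Sxx·Syy) = 961.4/√(1393204.65075) = 961.4/1180.340904 = 0.814510

0.8145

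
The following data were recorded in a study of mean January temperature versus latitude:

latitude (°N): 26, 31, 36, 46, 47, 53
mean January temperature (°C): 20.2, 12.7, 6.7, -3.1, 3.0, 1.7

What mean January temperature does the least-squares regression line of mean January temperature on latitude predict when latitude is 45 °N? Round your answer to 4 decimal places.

3.1579

n = 6, Σx = 239, Σy = 41.2, Σxy = 1248.6, Σx² = 10067
Sxx = Σx² − (Σx)²/n = 10067 − 9520.166667 = 546.833333
Sxy = Σxy − (Σx)(Σy)/n = 1248.6 − 1641.133333 = -392.533333
b = Sxy/Sxx = -392.533333/546.833333 = -0.717830
a = ȳ − b·x̄ = 6.866667 − (-0.717830)·39.833333 = 35.460226
ŷ(45) = a + b·45 = 35.460226 + (-0.717830)·45 = 3.157879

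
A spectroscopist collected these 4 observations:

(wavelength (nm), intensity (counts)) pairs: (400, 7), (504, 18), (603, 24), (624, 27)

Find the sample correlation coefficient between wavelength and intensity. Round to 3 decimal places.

n = 4, Σx = 2131, Σy = 76, Σxy = 43192, Σx² = 1167001, Σy² = 1678
Sxx = Σx² − (Σx)²/n = 1167001 − 1135290.25 = 31710.75
Sxy = Σxy − (Σx)(Σy)/n = 43192 − 40489 = 2703
Syy = Σy² − (Σy)²/n = 1678 − 1444 = 234
r = Sxy/√(Sxx·Syy) = 2703/√(7420315.5) = 2703/2724.025606 = 0.992281

0.992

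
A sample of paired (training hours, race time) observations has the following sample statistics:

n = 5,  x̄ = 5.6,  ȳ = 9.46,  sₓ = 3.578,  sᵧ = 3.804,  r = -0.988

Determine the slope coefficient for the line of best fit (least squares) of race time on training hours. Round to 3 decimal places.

b = r · sᵧ/sₓ = -0.988 · 3.804/3.578 = -1.050406

-1.050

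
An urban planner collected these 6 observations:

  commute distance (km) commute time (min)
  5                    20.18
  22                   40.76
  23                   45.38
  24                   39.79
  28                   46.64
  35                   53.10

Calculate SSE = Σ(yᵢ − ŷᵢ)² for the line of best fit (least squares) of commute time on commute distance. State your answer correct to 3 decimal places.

n = 6, Σx = 137, Σy = 245.85, Σxy = 6160.74, Σx² = 3623, Σy² = 10706.0981
Sxx = Σx² − (Σx)²/n = 3623 − 3128.166667 = 494.833333
Sxy = Σxy − (Σx)(Σy)/n = 6160.74 − 5613.575 = 547.165
Syy = Σy² − (Σy)²/n = 10706.0981 − 10073.70375 = 632.39435
b = Sxy/Sxx = 547.165/494.833333 = 1.105756
SSE = Syy − b·Sxy = 632.39435 − 1.105756·547.165 = 27.363288

27.363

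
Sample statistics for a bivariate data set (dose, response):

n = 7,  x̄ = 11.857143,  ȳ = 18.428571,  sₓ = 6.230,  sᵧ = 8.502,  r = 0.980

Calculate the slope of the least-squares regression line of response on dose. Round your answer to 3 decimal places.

1.337

b = r · sᵧ/sₓ = 0.98 · 8.502/6.23 = 1.337393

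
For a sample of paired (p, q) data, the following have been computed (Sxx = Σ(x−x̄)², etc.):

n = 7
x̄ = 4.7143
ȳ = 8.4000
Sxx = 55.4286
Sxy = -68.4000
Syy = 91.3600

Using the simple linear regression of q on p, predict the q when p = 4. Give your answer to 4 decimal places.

9.2815

b = Sxy/Sxx = -68.4/55.4286 = -1.234020
a = ȳ − b·x̄ = 8.4 − (-1.234020)·4.7143 = 14.217540
ŷ(4) = a + b·4 = 14.217540 + (-1.234020)·4 = 9.281460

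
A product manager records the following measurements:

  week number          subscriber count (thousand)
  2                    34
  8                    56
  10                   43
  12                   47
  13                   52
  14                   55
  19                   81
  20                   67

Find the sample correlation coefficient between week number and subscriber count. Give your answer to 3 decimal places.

n = 8, Σx = 98, Σy = 435, Σxy = 5835, Σx² = 1438, Σy² = 25129
Sxx = Σx² − (Σx)²/n = 1438 − 1200.5 = 237.5
Sxy = Σxy − (Σx)(Σy)/n = 5835 − 5328.75 = 506.25
Syy = Σy² − (Σy)²/n = 25129 − 23653.125 = 1475.875
r = Sxy/√(Sxx·Syy) = 506.25/√(350520.3125) = 506.25/592.047559 = 0.855083

0.855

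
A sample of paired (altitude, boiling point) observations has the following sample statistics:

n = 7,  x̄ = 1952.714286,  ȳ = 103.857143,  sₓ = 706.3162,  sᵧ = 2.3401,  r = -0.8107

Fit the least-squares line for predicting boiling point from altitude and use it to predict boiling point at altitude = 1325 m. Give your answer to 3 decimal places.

b = r · sᵧ/sₓ = -0.8107 · 2.3401/706.3162 = -0.002686
a = ȳ − b·x̄ = 103.857143 − (-0.002686)·1952.714286 = 109.102006
ŷ(1325) = a + b·1325 = 109.102006 + (-0.002686)·1325 = 105.543142

105.543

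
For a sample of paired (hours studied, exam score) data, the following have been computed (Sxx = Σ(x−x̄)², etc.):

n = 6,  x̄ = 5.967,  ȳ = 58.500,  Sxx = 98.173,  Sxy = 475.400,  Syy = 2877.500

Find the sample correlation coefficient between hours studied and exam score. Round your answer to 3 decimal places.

0.894

r = Sxy/√(Sxx·Syy) = 475.4/√(282492.8075) = 475.4/531.500524 = 0.894449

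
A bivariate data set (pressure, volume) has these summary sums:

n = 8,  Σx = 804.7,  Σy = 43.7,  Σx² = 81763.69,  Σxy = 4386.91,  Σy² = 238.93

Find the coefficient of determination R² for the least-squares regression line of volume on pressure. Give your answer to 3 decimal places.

Sxx = Σx² − (Σx)²/n = 81763.69 − 80942.76125 = 820.92875
Sxy = Σxy − (Σx)(Σy)/n = 4386.91 − 4395.67375 = -8.76375
Syy = Σy² − (Σy)²/n = 238.93 − 238.71125 = 0.21875
R² = Sxy²/(Sxx·Syy) = (-8.76375)²/(820.92875·0.21875) = 0.427687

0.428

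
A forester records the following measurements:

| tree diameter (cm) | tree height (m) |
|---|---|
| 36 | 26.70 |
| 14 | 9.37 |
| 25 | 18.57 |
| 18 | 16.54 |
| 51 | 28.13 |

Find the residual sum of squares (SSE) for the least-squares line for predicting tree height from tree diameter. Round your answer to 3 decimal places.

n = 5, Σx = 144, Σy = 99.31, Σxy = 3288.98, Σx² = 5042, Σy² = 2210.4003
Sxx = Σx² − (Σx)²/n = 5042 − 4147.2 = 894.8
Sxy = Σxy − (Σx)(Σy)/n = 3288.98 − 2860.128 = 428.852
Syy = Σy² − (Σy)²/n = 2210.4003 − 1972.49522 = 237.90508
b = Sxy/Sxx = 428.852/894.8 = 0.479271
SSE = Syy − b·Sxy = 237.90508 − 0.479271·428.852 = 32.368605

32.369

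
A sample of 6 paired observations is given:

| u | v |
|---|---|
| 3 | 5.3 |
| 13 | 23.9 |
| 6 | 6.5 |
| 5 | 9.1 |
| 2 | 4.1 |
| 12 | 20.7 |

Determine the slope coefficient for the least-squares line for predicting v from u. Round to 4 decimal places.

n = 6, Σx = 41, Σy = 69.6, Σxy = 667.7, Σx² = 387
Sxx = Σx² − (Σx)²/n = 387 − 280.166667 = 106.833333
Sxy = Σxy − (Σx)(Σy)/n = 667.7 − 475.6 = 192.1
b = Sxy/Sxx = 192.1/106.833333 = 1.798128

1.7981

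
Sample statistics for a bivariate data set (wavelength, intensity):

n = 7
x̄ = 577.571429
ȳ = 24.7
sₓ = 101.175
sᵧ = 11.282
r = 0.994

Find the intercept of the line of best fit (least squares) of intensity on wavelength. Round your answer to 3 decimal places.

b = r · sᵧ/sₓ = 0.994 · 11.282/101.175 = 0.110841
a = ȳ − b·x̄ = 24.7 − 0.110841·577.571429 = -39.318423

-39.318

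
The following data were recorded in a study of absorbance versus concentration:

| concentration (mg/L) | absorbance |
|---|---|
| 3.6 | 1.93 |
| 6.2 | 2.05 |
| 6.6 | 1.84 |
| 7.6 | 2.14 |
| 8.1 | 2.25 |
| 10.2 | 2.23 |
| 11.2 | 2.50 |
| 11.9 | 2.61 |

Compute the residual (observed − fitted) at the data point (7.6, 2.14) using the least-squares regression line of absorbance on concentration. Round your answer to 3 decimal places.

-0.005

n = 8, Σx = 65.4, Σy = 17.55, Σxy = 148.096, Σx² = 589.42
Sxx = Σx² − (Σx)²/n = 589.42 − 534.645 = 54.775
Sxy = Σxy − (Σx)(Σy)/n = 148.096 − 143.47125 = 4.62475
b = Sxy/Sxx = 4.62475/54.775 = 0.084432
a = ȳ − b·x̄ = 2.19375 − 0.084432·8.175 = 1.503520
ŷ(7.6) = 1.503520 + 0.084432·7.6 = 2.145202
residual = y − ŷ = 2.14 − 2.145202 = -0.005202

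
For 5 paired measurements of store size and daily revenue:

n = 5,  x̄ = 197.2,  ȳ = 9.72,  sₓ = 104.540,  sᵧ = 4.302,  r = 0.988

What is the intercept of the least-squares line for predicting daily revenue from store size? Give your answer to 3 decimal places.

1.702

b = r · sᵧ/sₓ = 0.988 · 4.302/104.54 = 0.040658
a = ȳ − b·x̄ = 9.72 − 0.040658·197.2 = 1.702264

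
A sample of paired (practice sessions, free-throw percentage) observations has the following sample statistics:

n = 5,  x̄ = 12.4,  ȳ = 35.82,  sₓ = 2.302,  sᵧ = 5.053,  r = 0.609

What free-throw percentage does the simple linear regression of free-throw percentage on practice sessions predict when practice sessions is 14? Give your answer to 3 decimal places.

37.959

b = r · sᵧ/sₓ = 0.609 · 5.053/2.302 = 1.336784
a = ȳ − b·x̄ = 35.82 − 1.336784·12.4 = 19.243877
ŷ(14) = a + b·14 = 19.243877 + 1.336784·14 = 37.958855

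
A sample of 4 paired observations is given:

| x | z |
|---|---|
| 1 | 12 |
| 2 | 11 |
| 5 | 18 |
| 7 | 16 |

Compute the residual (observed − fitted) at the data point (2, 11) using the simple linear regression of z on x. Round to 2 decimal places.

n = 4, Σx = 15, Σy = 57, Σxy = 236, Σx² = 79
Sxx = Σx² − (Σx)²/n = 79 − 56.25 = 22.75
Sxy = Σxy − (Σx)(Σy)/n = 236 − 213.75 = 22.25
b = Sxy/Sxx = 22.25/22.75 = 0.978022
a = ȳ − b·x̄ = 14.25 − 0.978022·3.75 = 10.582418
ŷ(2) = 10.582418 + 0.978022·2 = 12.538462
residual = y − ŷ = 11 − 12.538462 = -1.538462

-1.54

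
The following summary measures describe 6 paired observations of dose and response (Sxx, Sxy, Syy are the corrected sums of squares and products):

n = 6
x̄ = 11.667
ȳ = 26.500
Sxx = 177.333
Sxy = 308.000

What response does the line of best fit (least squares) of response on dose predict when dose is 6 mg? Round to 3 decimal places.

16.657

b = Sxy/Sxx = 308/177.333 = 1.736845
a = ȳ − b·x̄ = 26.5 − 1.736845·11.667 = 6.236225
ŷ(6) = a + b·6 = 6.236225 + 1.736845·6 = 16.657297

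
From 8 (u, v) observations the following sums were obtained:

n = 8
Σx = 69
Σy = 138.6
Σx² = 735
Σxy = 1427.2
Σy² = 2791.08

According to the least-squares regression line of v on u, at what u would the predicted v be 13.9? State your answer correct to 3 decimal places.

6.558

Sxx = Σx² − (Σx)²/n = 735 − 595.125 = 139.875
Sxy = Σxy − (Σx)(Σy)/n = 1427.2 − 1195.425 = 231.775
b = Sxy/Sxx = 231.775/139.875 = 1.657015
a = ȳ − b·x̄ = 17.325 − 1.657015·8.625 = 3.033244
Set a + b·x = 13.9: x = (13.9 − 3.033244) / 1.657015 = 6.558030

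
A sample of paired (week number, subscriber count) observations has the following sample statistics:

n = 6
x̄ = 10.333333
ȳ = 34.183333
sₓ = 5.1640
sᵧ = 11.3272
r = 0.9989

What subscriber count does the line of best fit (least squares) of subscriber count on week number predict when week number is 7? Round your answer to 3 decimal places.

26.880

b = r · sᵧ/sₓ = 0.9989 · 11.3272/5.164 = 2.191081
a = ȳ − b·x̄ = 34.183333 − 2.191081·10.333333 = 11.542168
ŷ(7) = a + b·7 = 11.542168 + 2.191081·7 = 26.879732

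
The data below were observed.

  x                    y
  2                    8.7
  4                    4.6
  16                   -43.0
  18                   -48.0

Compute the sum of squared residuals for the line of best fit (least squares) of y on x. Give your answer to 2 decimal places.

8.44

n = 4, Σx = 40, Σy = -77.7, Σxy = -1516.2, Σx² = 600, Σy² = 4249.85
Sxx = Σx² − (Σx)²/n = 600 − 400 = 200
Sxy = Σxy − (Σx)(Σy)/n = -1516.2 − (-777) = -739.2
Syy = Σy² − (Σy)²/n = 4249.85 − 1509.3225 = 2740.5275
b = Sxy/Sxx = -739.2/200 = -3.696
SSE = Syy − b·Sxy = 2740.5275 − (-3.696)·(-739.2) = 8.4443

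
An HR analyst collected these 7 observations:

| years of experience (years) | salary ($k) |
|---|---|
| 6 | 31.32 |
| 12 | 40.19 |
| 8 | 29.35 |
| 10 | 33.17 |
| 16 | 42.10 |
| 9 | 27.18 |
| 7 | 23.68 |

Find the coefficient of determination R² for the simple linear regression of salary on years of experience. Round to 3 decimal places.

n = 7, Σx = 68, Σy = 226.99, Σxy = 2320.68, Σx² = 730, Σy² = 7629.7547
Sxx = Σx² − (Σx)²/n = 730 − 660.571429 = 69.428571
Sxy = Σxy − (Σx)(Σy)/n = 2320.68 − 2205.045714 = 115.634286
Syy = Σy² − (Σy)²/n = 7629.7547 − 7360.637157 = 269.117543
R² = Sxy²/(Sxx·Syy) = (115.634286)²/(69.428571·269.117543) = 0.715637

0.716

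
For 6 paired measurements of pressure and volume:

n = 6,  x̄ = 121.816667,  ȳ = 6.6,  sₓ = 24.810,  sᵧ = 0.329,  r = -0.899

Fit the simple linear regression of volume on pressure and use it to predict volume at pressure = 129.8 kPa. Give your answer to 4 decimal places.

6.5048

b = r · sᵧ/sₓ = -0.899 · 0.329/24.81 = -0.011921
a = ȳ − b·x̄ = 6.6 − (-0.011921)·121.816667 = 8.052230
ŷ(129.8) = a + b·129.8 = 8.052230 + (-0.011921)·129.8 = 6.504827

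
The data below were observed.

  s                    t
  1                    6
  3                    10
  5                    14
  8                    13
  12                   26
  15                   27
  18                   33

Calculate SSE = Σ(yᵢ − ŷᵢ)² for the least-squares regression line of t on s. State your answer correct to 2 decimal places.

n = 7, Σx = 62, Σy = 129, Σxy = 1521, Σx² = 792, Σy² = 2995
Sxx = Σx² − (Σx)²/n = 792 − 549.142857 = 242.857143
Sxy = Σxy − (Σx)(Σy)/n = 1521 − 1142.571429 = 378.428571
Syy = Σy² − (Σy)²/n = 2995 − 2377.285714 = 617.714286
b = Sxy/Sxx = 378.428571/242.857143 = 1.558235
SSE = Syy − b·Sxy = 617.714286 − 1.558235·378.428571 = 28.033529

28.03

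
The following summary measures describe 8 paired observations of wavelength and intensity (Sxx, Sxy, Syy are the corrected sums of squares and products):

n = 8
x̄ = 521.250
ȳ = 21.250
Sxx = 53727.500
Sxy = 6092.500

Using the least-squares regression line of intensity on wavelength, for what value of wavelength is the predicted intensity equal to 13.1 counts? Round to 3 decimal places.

449.378

b = Sxy/Sxx = 6092.5/53727.5 = 0.113396
a = ȳ − b·x̄ = 21.25 − 0.113396·521.25 = -37.857824
Set a + b·x = 13.1: x = (13.1 − (-37.857824)) / 0.113396 = 449.378170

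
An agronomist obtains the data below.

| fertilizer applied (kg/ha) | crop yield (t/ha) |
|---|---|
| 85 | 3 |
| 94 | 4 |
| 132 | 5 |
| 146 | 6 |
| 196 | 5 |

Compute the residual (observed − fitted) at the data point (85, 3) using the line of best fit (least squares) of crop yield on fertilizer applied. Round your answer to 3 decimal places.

-0.777

n = 5, Σx = 653, Σy = 23, Σxy = 3147, Σx² = 93217
Sxx = Σx² − (Σx)²/n = 93217 − 85281.8 = 7935.2
Sxy = Σxy − (Σx)(Σy)/n = 3147 − 3003.8 = 143.2
b = Sxy/Sxx = 143.2/7935.2 = 0.018046
a = ȳ − b·x̄ = 4.6 − 0.018046·130.6 = 2.243170
ŷ(85) = 2.243170 + 0.018046·85 = 3.777094
residual = y − ŷ = 3 − 3.777094 = -0.777094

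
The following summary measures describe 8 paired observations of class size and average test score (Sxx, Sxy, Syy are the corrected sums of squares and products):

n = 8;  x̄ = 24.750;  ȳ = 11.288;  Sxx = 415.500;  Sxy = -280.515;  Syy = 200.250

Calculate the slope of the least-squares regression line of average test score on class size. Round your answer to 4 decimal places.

b = Sxy/Sxx = -280.515/415.5 = -0.675126

-0.6751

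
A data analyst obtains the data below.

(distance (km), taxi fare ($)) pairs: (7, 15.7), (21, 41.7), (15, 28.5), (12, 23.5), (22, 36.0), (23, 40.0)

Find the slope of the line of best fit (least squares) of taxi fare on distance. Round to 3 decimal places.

1.544

n = 6, Σx = 100, Σy = 185.4, Σxy = 3407.1, Σx² = 1872
Sxx = Σx² − (Σx)²/n = 1872 − 1666.666667 = 205.333333
Sxy = Σxy − (Σx)(Σy)/n = 3407.1 − 3090 = 317.1
b = Sxy/Sxx = 317.1/205.333333 = 1.544318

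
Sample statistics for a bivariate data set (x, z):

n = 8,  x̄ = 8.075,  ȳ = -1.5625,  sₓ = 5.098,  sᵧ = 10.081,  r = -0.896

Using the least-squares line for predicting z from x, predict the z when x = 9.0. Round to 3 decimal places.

b = r · sᵧ/sₓ = -0.896 · 10.081/5.098 = -1.771788
a = ȳ − b·x̄ = -1.5625 − (-1.771788)·8.075 = 12.744689
ŷ(9.0) = a + b·9.0 = 12.744689 + (-1.771788)·9 = -3.201404

-3.201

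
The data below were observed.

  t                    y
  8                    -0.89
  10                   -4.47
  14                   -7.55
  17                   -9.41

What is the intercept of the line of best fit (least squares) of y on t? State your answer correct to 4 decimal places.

n = 4, Σx = 49, Σy = -22.32, Σxy = -317.49, Σx² = 649
Sxx = Σx² − (Σx)²/n = 649 − 600.25 = 48.75
Sxy = Σxy − (Σx)(Σy)/n = -317.49 − (-273.42) = -44.07
b = Sxy/Sxx = -44.07/48.75 = -0.904
a = ȳ − b·x̄ = -5.58 − (-0.904)·12.25 = 5.494

5.4940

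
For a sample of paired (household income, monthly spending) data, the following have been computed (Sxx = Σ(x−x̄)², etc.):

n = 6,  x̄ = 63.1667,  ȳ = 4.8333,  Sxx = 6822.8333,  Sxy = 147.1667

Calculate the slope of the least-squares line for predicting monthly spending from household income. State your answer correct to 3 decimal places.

b = Sxy/Sxx = 147.1667/6822.8333 = 0.021570

0.022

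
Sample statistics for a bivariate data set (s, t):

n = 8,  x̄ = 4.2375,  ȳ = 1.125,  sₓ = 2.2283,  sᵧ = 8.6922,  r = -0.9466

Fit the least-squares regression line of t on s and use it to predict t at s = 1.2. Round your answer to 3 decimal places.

12.341

b = r · sᵧ/sₓ = -0.9466 · 8.6922/2.2283 = -3.692517
a = ȳ − b·x̄ = 1.125 − (-3.692517)·4.2375 = 16.772042
ŷ(1.2) = a + b·1.2 = 16.772042 + (-3.692517)·1.2 = 12.341022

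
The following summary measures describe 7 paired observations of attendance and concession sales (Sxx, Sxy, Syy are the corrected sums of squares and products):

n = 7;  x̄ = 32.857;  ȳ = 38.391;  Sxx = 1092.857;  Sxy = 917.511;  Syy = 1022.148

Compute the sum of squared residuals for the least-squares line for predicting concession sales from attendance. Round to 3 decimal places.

b = Sxy/Sxx = 917.511/1092.857 = 0.839553
SSE = Syy − b·Sxy = 1022.148 − 0.839553·917.511 = 251.849201

251.849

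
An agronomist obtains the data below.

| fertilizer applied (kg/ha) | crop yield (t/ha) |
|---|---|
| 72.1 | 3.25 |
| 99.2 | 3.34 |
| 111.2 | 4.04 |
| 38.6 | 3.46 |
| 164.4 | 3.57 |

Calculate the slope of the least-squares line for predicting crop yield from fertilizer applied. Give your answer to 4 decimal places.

0.0023

n = 5, Σx = 485.5, Σy = 17.66, Σxy = 1735.365, Σx² = 55921.81
Sxx = Σx² − (Σx)²/n = 55921.81 − 47142.05 = 8779.76
Sxy = Σxy − (Σx)(Σy)/n = 1735.365 − 1714.786 = 20.579
b = Sxy/Sxx = 20.579/8779.76 = 0.002344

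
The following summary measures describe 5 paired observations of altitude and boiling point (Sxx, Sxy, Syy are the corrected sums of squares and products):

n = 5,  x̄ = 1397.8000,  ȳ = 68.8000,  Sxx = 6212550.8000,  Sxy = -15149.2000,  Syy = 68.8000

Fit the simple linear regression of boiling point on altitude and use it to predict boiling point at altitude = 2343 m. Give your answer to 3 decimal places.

66.495

b = Sxy/Sxx = -15149.2/6212550.8 = -0.002438
a = ȳ − b·x̄ = 68.8 − (-0.002438)·1397.8 = 72.208512
ŷ(2343) = a + b·2343 = 72.208512 + (-0.002438)·2343 = 66.495146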